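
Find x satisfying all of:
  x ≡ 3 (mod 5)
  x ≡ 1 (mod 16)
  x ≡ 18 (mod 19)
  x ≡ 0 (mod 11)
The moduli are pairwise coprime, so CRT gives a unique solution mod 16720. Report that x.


Product of moduli M = 5 · 16 · 19 · 11 = 16720.
Merge one congruence at a time:
  Start: x ≡ 3 (mod 5).
  Combine with x ≡ 1 (mod 16); new modulus lcm = 80.
    Write x = 3 + 5·t and substitute into x ≡ 1 (mod 16): 5·t ≡ 1 − 3 = -2 (mod 16).
    Reduce coefficients mod 16: 5·t ≡ 14 (mod 16).
    The inverse of 5 mod 16 is 13 (since 5·13 = 65 = 4·16 + 1), so t ≡ 13·14 = 182 ≡ 6 (mod 16).
    Then x = 3 + 5·6 = 33, valid modulo lcm(5, 16) = 80: x ≡ 33 (mod 80).
  Combine with x ≡ 18 (mod 19); new modulus lcm = 1520.
    Write x = 33 + 80·t and substitute into x ≡ 18 (mod 19): 80·t ≡ 18 − 33 = -15 (mod 19).
    Reduce coefficients mod 19: 4·t ≡ 4 (mod 19).
    The inverse of 4 mod 19 is 5 (since 4·5 = 20 = 1·19 + 1), so t ≡ 5·4 = 20 ≡ 1 (mod 19).
    Then x = 33 + 80·1 = 113, valid modulo lcm(80, 19) = 1520: x ≡ 113 (mod 1520).
  Combine with x ≡ 0 (mod 11); new modulus lcm = 16720.
    Write x = 113 + 1520·t and substitute into x ≡ 0 (mod 11): 1520·t ≡ 0 − 113 = -113 (mod 11).
    Reduce coefficients mod 11: 2·t ≡ 8 (mod 11).
    The inverse of 2 mod 11 is 6 (since 2·6 = 12 = 1·11 + 1), so t ≡ 6·8 = 48 ≡ 4 (mod 11).
    Then x = 113 + 1520·4 = 6193, valid modulo lcm(1520, 11) = 16720: x ≡ 6193 (mod 16720).
Verify against each original: 6193 mod 5 = 3, 6193 mod 16 = 1, 6193 mod 19 = 18, 6193 mod 11 = 0.

x ≡ 6193 (mod 16720).


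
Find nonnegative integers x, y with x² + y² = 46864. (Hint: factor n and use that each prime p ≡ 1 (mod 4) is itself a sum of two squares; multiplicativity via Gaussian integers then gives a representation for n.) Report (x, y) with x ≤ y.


Step 1: Factor n = 46864 = 2^4 · 29 · 101.
Step 2: Check the mod-4 condition on each prime factor: 2 = 2 (special); 29 ≡ 1 (mod 4), exponent 1; 101 ≡ 1 (mod 4), exponent 1.
All primes ≡ 3 (mod 4) appear to even exponent (or don't appear), so by the two-squares theorem n IS expressible as a sum of two squares.
Step 3: Build a representation. Group n = k² · m with k = 4 and m = 29 · 101 = 2929 (a product of primes ≡ 1 (mod 4)); a representation of m scales to one of n via (k·x)² + (k·y)² = k²(x² + y²). Each prime p ≡ 1 (mod 4) is itself a sum of two squares; find a² by testing p − a² for a perfect square:
  29: 29 − 1² = 28, 29 − 2² = 25 = 5² ⇒ 29 = 2² + 5².
  101: 101 − 1² = 100 = 10² ⇒ 101 = 1² + 10².
  Combine using the Brahmagupta–Fibonacci identity (a² + b²)(c² + d²) = (ac − bd)² + (ad + bc)² = (ac + bd)² + (ad − bc)²:
  29 · 101 = 2929: from (2² + 5²)(1² + 10²), take (2·1 − 5·10, 2·10 + 5·1) = (2 − 50, 20 + 5) = (-48, 25); dropping signs (only squares matter) gives (48, 25); check 48² + 25² = 2304 + 625 = 2929 ✓.
  Scale by k = 4: (4·48, 4·25) = (192, 100).
Step 4: Order so x ≤ y and verify: 100² + 192² = 10000 + 36864 = 46864 = n. ✓

n = 46864 = 100² + 192² (one valid representation with x ≤ y).


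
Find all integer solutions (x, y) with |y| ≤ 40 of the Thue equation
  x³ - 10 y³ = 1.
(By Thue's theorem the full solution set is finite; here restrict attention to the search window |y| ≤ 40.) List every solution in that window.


The equation is x³ - 10y³ = 1. For fixed y, x³ = 10·y³ + 1, so a solution requires the RHS to be a perfect cube.
Strategy: iterate y from -40 to 40, compute RHS = 10·y³ + 1, and check whether it is a (positive or negative) perfect cube.
Check small values of y:
  y = 0: RHS = 1 = (1)³ ⇒ x = 1 works.
  y = 1: RHS = 11 is not a perfect cube.
  y = -1: RHS = -9 is not a perfect cube.
  y = 2: RHS = 81 is not a perfect cube.
  y = -2: RHS = -79 is not a perfect cube.
  y = 3: RHS = 271 is not a perfect cube.
  y = -3: RHS = -269 is not a perfect cube.
Continuing the search up to |y| = 40 finds no further solutions beyond those listed.
Collected solutions: (1, 0).

Solutions (with |y| ≤ 40): (1, 0).


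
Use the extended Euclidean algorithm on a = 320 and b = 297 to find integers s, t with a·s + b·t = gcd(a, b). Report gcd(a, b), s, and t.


Euclidean algorithm on (320, 297) — divide until remainder is 0:
  320 = 1 · 297 + 23
  297 = 12 · 23 + 21
  23 = 1 · 21 + 2
  21 = 10 · 2 + 1
  2 = 2 · 1 + 0
gcd(320, 297) = 1.
Track Bezout coefficients alongside the remainders: start with r₀ = 320 = a·1 + b·0 (s = 1, t = 0) and r₁ = 297 = a·0 + b·1 (s = 0, t = 1); each new remainder r_{k+1} = r_{k-1} − q_k·r_k inherits s_{k+1} = s_{k-1} − q_k·s_k, t_{k+1} = t_{k-1} − q_k·t_k, so r_k = a·s_k + b·t_k at every step:
  q = 1: r = 23, s = 1 − 1·0 = 1, t = 0 − 1·1 = -1  (check: 320·1 + 297·(-1) = 23)
  q = 12: r = 21, s = 0 − 12·1 = -12, t = 1 − 12·(-1) = 13  (check: 320·(-12) + 297·13 = 21)
  q = 1: r = 2, s = 1 − 1·(-12) = 13, t = -1 − 1·13 = -14  (check: 320·13 + 297·(-14) = 2)
  q = 10: r = 1, s = -12 − 10·13 = -142, t = 13 − 10·(-14) = 153  (check: 320·(-142) + 297·153 = 1)
The row with r = 1 (the gcd) gives the Bezout coefficients s = -142, t = 153.
Result: 320 · (-142) + 297 · (153) = 1.

gcd(320, 297) = 1; s = -142, t = 153 (check: 320·(-142) + 297·153 = 1).


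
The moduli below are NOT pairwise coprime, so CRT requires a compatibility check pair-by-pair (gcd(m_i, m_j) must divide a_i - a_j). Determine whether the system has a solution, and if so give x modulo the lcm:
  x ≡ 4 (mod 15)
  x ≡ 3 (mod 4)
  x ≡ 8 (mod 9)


Moduli 15, 4, 9 are not pairwise coprime, so CRT works modulo lcm(m_i) when all pairwise compatibility conditions hold.
Pairwise compatibility: gcd(m_i, m_j) must divide a_i - a_j for every pair.
Merge one congruence at a time:
  Start: x ≡ 4 (mod 15).
  Combine with x ≡ 3 (mod 4): gcd(15, 4) = 1; 3 - 4 = -1, which IS divisible by 1, so compatible.
    Write x = 4 + 15·t and substitute into x ≡ 3 (mod 4): 15·t ≡ 3 − 4 = -1 (mod 4).
    Reduce coefficients mod 4: 3·t ≡ 3 (mod 4).
    The inverse of 3 mod 4 is 3 (since 3·3 = 9 = 2·4 + 1), so t ≡ 3·3 = 9 ≡ 1 (mod 4).
    Then x = 4 + 15·1 = 19, valid modulo lcm(15, 4) = 60: x ≡ 19 (mod 60).
  Combine with x ≡ 8 (mod 9): gcd(60, 9) = 3, and 8 - 19 = -11 is NOT divisible by 3.
    ⇒ system is inconsistent (no integer solution).

No solution (the system is inconsistent).


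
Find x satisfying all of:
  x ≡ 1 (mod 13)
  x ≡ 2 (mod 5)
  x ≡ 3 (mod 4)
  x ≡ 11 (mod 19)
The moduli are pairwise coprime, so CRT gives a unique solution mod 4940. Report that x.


Product of moduli M = 13 · 5 · 4 · 19 = 4940.
Merge one congruence at a time:
  Start: x ≡ 1 (mod 13).
  Combine with x ≡ 2 (mod 5); new modulus lcm = 65.
    Write x = 1 + 13·t and substitute into x ≡ 2 (mod 5): 13·t ≡ 2 − 1 = 1 (mod 5).
    Reduce coefficients mod 5: 3·t ≡ 1 (mod 5).
    The inverse of 3 mod 5 is 2 (since 3·2 = 6 = 1·5 + 1), so t ≡ 2·1 = 2 ≡ 2 (mod 5).
    Then x = 1 + 13·2 = 27, valid modulo lcm(13, 5) = 65: x ≡ 27 (mod 65).
  Combine with x ≡ 3 (mod 4); new modulus lcm = 260.
    Write x = 27 + 65·t and substitute into x ≡ 3 (mod 4): 65·t ≡ 3 − 27 = -24 (mod 4).
    Reduce coefficients mod 4: 1·t ≡ 0 (mod 4).
    So t ≡ 0 (mod 4).
    Then x = 27 + 65·0 = 27, valid modulo lcm(65, 4) = 260: x ≡ 27 (mod 260).
  Combine with x ≡ 11 (mod 19); new modulus lcm = 4940.
    Write x = 27 + 260·t and substitute into x ≡ 11 (mod 19): 260·t ≡ 11 − 27 = -16 (mod 19).
    Reduce coefficients mod 19: 13·t ≡ 3 (mod 19).
    The inverse of 13 mod 19 is 3 (since 13·3 = 39 = 2·19 + 1), so t ≡ 3·3 = 9 ≡ 9 (mod 19).
    Then x = 27 + 260·9 = 2367, valid modulo lcm(260, 19) = 4940: x ≡ 2367 (mod 4940).
Verify against each original: 2367 mod 13 = 1, 2367 mod 5 = 2, 2367 mod 4 = 3, 2367 mod 19 = 11.

x ≡ 2367 (mod 4940).


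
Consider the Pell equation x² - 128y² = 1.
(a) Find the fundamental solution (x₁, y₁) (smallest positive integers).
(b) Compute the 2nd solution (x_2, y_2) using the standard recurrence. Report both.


Step 1: Find the fundamental solution (x₁, y₁) of x² - 128y² = 1.
  Expand √128 as a continued fraction. a₀ = ⌊√128⌋ = 11; iterate m_{k+1} = d_k·a_k − m_k, d_{k+1} = (128 − m_{k+1}²)/d_k, a_{k+1} = ⌊(a₀ + m_{k+1})/d_{k+1}⌋ (starting m₀ = 0, d₀ = 1), with convergents p_k = a_k·p_{k-1} + p_{k-2}, q_k = a_k·q_{k-1} + q_{k-2} (p₋₁ = 1, q₋₁ = 0):
  k = 0: a₀ = 11; p₀/q₀ = 11/1; p₀² − 128·q₀² = 121 − 128 = -7.
  k = 1: m = 11, d = 7, a = ⌊(11 + 11)/7⌋ = 3; p/q = (3·11 + 1)/(3·1 + 0) = 34/3; p² − 128·q² = 1156 − 1152 = 4.
  k = 2: m = 10, d = 4, a = ⌊(11 + 10)/4⌋ = 5; p/q = (5·34 + 11)/(5·3 + 1) = 181/16; p² − 128·q² = 32761 − 32768 = -7.
  k = 3: m = 10, d = 7, a = ⌊(11 + 10)/7⌋ = 3; p/q = (3·181 + 34)/(3·16 + 3) = 577/51; p² − 128·q² = 332929 − 332928 = 1.
  The first convergent with p² − 128·q² = 1 gives the fundamental solution (x₁, y₁) = (577, 51).
Step 2: Apply the recurrence (x_{n+1}, y_{n+1}) = (x₁x_n + 128y₁y_n, x₁y_n + y₁x_n) repeatedly.
  From (x_1, y_1) = (577, 51): x_2 = 577·577 + 128·51·51 = 665857; y_2 = 577·51 + 51·577 = 58854.
Step 3: Verify x_2² - 128·y_2² = 443365544449 - 443365544448 = 1 (should be 1). ✓

(x_1, y_1) = (577, 51); (x_2, y_2) = (665857, 58854).


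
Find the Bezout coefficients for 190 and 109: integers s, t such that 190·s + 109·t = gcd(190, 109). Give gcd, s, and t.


Euclidean algorithm on (190, 109) — divide until remainder is 0:
  190 = 1 · 109 + 81
  109 = 1 · 81 + 28
  81 = 2 · 28 + 25
  28 = 1 · 25 + 3
  25 = 8 · 3 + 1
  3 = 3 · 1 + 0
gcd(190, 109) = 1.
Track Bezout coefficients alongside the remainders: start with r₀ = 190 = a·1 + b·0 (s = 1, t = 0) and r₁ = 109 = a·0 + b·1 (s = 0, t = 1); each new remainder r_{k+1} = r_{k-1} − q_k·r_k inherits s_{k+1} = s_{k-1} − q_k·s_k, t_{k+1} = t_{k-1} − q_k·t_k, so r_k = a·s_k + b·t_k at every step:
  q = 1: r = 81, s = 1 − 1·0 = 1, t = 0 − 1·1 = -1  (check: 190·1 + 109·(-1) = 81)
  q = 1: r = 28, s = 0 − 1·1 = -1, t = 1 − 1·(-1) = 2  (check: 190·(-1) + 109·2 = 28)
  q = 2: r = 25, s = 1 − 2·(-1) = 3, t = -1 − 2·2 = -5  (check: 190·3 + 109·(-5) = 25)
  q = 1: r = 3, s = -1 − 1·3 = -4, t = 2 − 1·(-5) = 7  (check: 190·(-4) + 109·7 = 3)
  q = 8: r = 1, s = 3 − 8·(-4) = 35, t = -5 − 8·7 = -61  (check: 190·35 + 109·(-61) = 1)
The row with r = 1 (the gcd) gives the Bezout coefficients s = 35, t = -61.
Result: 190 · (35) + 109 · (-61) = 1.

gcd(190, 109) = 1; s = 35, t = -61 (check: 190·35 + 109·(-61) = 1).


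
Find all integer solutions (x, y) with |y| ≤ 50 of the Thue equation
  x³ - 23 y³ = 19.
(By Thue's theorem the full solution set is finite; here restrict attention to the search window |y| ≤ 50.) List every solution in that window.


The equation is x³ - 23y³ = 19. For fixed y, x³ = 23·y³ + 19, so a solution requires the RHS to be a perfect cube.
Strategy: iterate y from -50 to 50, compute RHS = 23·y³ + 19, and check whether it is a (positive or negative) perfect cube.
Check small values of y:
  y = 0: RHS = 19 is not a perfect cube.
  y = 1: RHS = 42 is not a perfect cube.
  y = -1: RHS = -4 is not a perfect cube.
  y = 2: RHS = 203 is not a perfect cube.
  y = -2: RHS = -165 is not a perfect cube.
  y = 3: RHS = 640 is not a perfect cube.
  y = -3: RHS = -602 is not a perfect cube.
Continuing the search up to |y| = 50 finds no solutions either.
No (x, y) in the scanned range satisfies the equation.

No integer solutions with |y| ≤ 50.


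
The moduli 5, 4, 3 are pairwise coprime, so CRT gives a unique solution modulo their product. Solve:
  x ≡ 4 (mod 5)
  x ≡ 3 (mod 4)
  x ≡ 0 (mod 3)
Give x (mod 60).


Moduli 5, 4, 3 are pairwise coprime; by CRT there is a unique solution modulo M = 5 · 4 · 3 = 60.
Solve pairwise, accumulating the modulus:
  Start with x ≡ 4 (mod 5).
  Combine with x ≡ 3 (mod 4): since gcd(5, 4) = 1, we get a unique residue mod 20.
    Write x = 4 + 5·t and substitute into x ≡ 3 (mod 4): 5·t ≡ 3 − 4 = -1 (mod 4).
    Reduce coefficients mod 4: 1·t ≡ 3 (mod 4).
    So t ≡ 3 (mod 4).
    Then x = 4 + 5·3 = 19, valid modulo lcm(5, 4) = 20: x ≡ 19 (mod 20).
  Combine with x ≡ 0 (mod 3): since gcd(20, 3) = 1, we get a unique residue mod 60.
    Write x = 19 + 20·t and substitute into x ≡ 0 (mod 3): 20·t ≡ 0 − 19 = -19 (mod 3).
    Reduce coefficients mod 3: 2·t ≡ 2 (mod 3).
    The inverse of 2 mod 3 is 2 (since 2·2 = 4 = 1·3 + 1), so t ≡ 2·2 = 4 ≡ 1 (mod 3).
    Then x = 19 + 20·1 = 39, valid modulo lcm(20, 3) = 60: x ≡ 39 (mod 60).
Verify: 39 mod 5 = 4 ✓, 39 mod 4 = 3 ✓, 39 mod 3 = 0 ✓.

x ≡ 39 (mod 60).


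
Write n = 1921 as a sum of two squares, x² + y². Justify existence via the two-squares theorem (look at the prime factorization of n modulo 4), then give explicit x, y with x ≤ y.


Step 1: Factor n = 1921 = 17 · 113.
Step 2: Check the mod-4 condition on each prime factor: 17 ≡ 1 (mod 4), exponent 1; 113 ≡ 1 (mod 4), exponent 1.
All primes ≡ 3 (mod 4) appear to even exponent (or don't appear), so by the two-squares theorem n IS expressible as a sum of two squares.
Step 3: Build a representation. Here n = 17 · 113 is a product of primes ≡ 1 (mod 4). Each prime p ≡ 1 (mod 4) is itself a sum of two squares; find a² by testing p − a² for a perfect square:
  17: 17 − 1² = 16 = 4² ⇒ 17 = 1² + 4².
  113: 113 − 1² = 112, 113 − 2² = 109, 113 − 3² = 104, 113 − 4² = 97, 113 − 5² = 88, 113 − 6² = 77, 113 − 7² = 64 = 8² ⇒ 113 = 7² + 8².
  Combine using the Brahmagupta–Fibonacci identity (a² + b²)(c² + d²) = (ac − bd)² + (ad + bc)² = (ac + bd)² + (ad − bc)²:
  17 · 113 = 1921: from (1² + 4²)(7² + 8²), take (1·7 − 4·8, 1·8 + 4·7) = (7 − 32, 8 + 28) = (-25, 36); dropping signs (only squares matter) gives (25, 36); check 25² + 36² = 625 + 1296 = 1921 ✓.
Step 4: Order so x ≤ y and verify: 25² + 36² = 625 + 1296 = 1921 = n. ✓

n = 1921 = 25² + 36² (one valid representation with x ≤ y).


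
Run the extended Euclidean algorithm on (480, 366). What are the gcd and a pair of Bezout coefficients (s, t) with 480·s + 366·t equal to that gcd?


Euclidean algorithm on (480, 366) — divide until remainder is 0:
  480 = 1 · 366 + 114
  366 = 3 · 114 + 24
  114 = 4 · 24 + 18
  24 = 1 · 18 + 6
  18 = 3 · 6 + 0
gcd(480, 366) = 6.
Track Bezout coefficients alongside the remainders: start with r₀ = 480 = a·1 + b·0 (s = 1, t = 0) and r₁ = 366 = a·0 + b·1 (s = 0, t = 1); each new remainder r_{k+1} = r_{k-1} − q_k·r_k inherits s_{k+1} = s_{k-1} − q_k·s_k, t_{k+1} = t_{k-1} − q_k·t_k, so r_k = a·s_k + b·t_k at every step:
  q = 1: r = 114, s = 1 − 1·0 = 1, t = 0 − 1·1 = -1  (check: 480·1 + 366·(-1) = 114)
  q = 3: r = 24, s = 0 − 3·1 = -3, t = 1 − 3·(-1) = 4  (check: 480·(-3) + 366·4 = 24)
  q = 4: r = 18, s = 1 − 4·(-3) = 13, t = -1 − 4·4 = -17  (check: 480·13 + 366·(-17) = 18)
  q = 1: r = 6, s = -3 − 1·13 = -16, t = 4 − 1·(-17) = 21  (check: 480·(-16) + 366·21 = 6)
The row with r = 6 (the gcd) gives the Bezout coefficients s = -16, t = 21.
Result: 480 · (-16) + 366 · (21) = 6.

gcd(480, 366) = 6; s = -16, t = 21 (check: 480·(-16) + 366·21 = 6).


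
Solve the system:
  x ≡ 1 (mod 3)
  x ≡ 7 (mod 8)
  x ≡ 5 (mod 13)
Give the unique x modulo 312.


Moduli 3, 8, 13 are pairwise coprime; by CRT there is a unique solution modulo M = 3 · 8 · 13 = 312.
Solve pairwise, accumulating the modulus:
  Start with x ≡ 1 (mod 3).
  Combine with x ≡ 7 (mod 8): since gcd(3, 8) = 1, we get a unique residue mod 24.
    Write x = 1 + 3·t and substitute into x ≡ 7 (mod 8): 3·t ≡ 7 − 1 = 6 (mod 8).
    The inverse of 3 mod 8 is 3 (since 3·3 = 9 = 1·8 + 1), so t ≡ 3·6 = 18 ≡ 2 (mod 8).
    Then x = 1 + 3·2 = 7, valid modulo lcm(3, 8) = 24: x ≡ 7 (mod 24).
  Combine with x ≡ 5 (mod 13): since gcd(24, 13) = 1, we get a unique residue mod 312.
    Write x = 7 + 24·t and substitute into x ≡ 5 (mod 13): 24·t ≡ 5 − 7 = -2 (mod 13).
    Reduce coefficients mod 13: 11·t ≡ 11 (mod 13).
    The inverse of 11 mod 13 is 6 (since 11·6 = 66 = 5·13 + 1), so t ≡ 6·11 = 66 ≡ 1 (mod 13).
    Then x = 7 + 24·1 = 31, valid modulo lcm(24, 13) = 312: x ≡ 31 (mod 312).
Verify: 31 mod 3 = 1 ✓, 31 mod 8 = 7 ✓, 31 mod 13 = 5 ✓.

x ≡ 31 (mod 312).


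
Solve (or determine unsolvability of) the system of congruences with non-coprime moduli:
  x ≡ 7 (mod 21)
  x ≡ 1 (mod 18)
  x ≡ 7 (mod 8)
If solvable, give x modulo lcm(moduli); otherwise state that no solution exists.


Moduli 21, 18, 8 are not pairwise coprime, so CRT works modulo lcm(m_i) when all pairwise compatibility conditions hold.
Pairwise compatibility: gcd(m_i, m_j) must divide a_i - a_j for every pair.
Merge one congruence at a time:
  Start: x ≡ 7 (mod 21).
  Combine with x ≡ 1 (mod 18): gcd(21, 18) = 3; 1 - 7 = -6, which IS divisible by 3, so compatible.
    Write x = 7 + 21·t and substitute into x ≡ 1 (mod 18): 21·t ≡ 1 − 7 = -6 (mod 18).
    Divide the congruence (and modulus) by g = 3: 7·t ≡ -2 (mod 6).
    Reduce coefficients mod 6: 1·t ≡ 4 (mod 6).
    So t ≡ 4 (mod 6).
    Then x = 7 + 21·4 = 91, valid modulo lcm(21, 18) = 126: x ≡ 91 (mod 126).
  Combine with x ≡ 7 (mod 8): gcd(126, 8) = 2; 7 - 91 = -84, which IS divisible by 2, so compatible.
    Write x = 91 + 126·t and substitute into x ≡ 7 (mod 8): 126·t ≡ 7 − 91 = -84 (mod 8).
    Divide the congruence (and modulus) by g = 2: 63·t ≡ -42 (mod 4).
    Reduce coefficients mod 4: 3·t ≡ 2 (mod 4).
    The inverse of 3 mod 4 is 3 (since 3·3 = 9 = 2·4 + 1), so t ≡ 3·2 = 6 ≡ 2 (mod 4).
    Then x = 91 + 126·2 = 343, valid modulo lcm(126, 8) = 504: x ≡ 343 (mod 504).
Verify: 343 mod 21 = 7, 343 mod 18 = 1, 343 mod 8 = 7.

x ≡ 343 (mod 504).


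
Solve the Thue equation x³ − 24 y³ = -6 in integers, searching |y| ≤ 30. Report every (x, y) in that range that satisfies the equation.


The equation is x³ - 24y³ = -6. For fixed y, x³ = 24·y³ − 6, so a solution requires the RHS to be a perfect cube.
Strategy: iterate y from -30 to 30, compute RHS = 24·y³ − 6, and check whether it is a (positive or negative) perfect cube.
Check small values of y:
  y = 0: RHS = -6 is not a perfect cube.
  y = 1: RHS = 18 is not a perfect cube.
  y = -1: RHS = -30 is not a perfect cube.
  y = 2: RHS = 186 is not a perfect cube.
  y = -2: RHS = -198 is not a perfect cube.
  y = 3: RHS = 642 is not a perfect cube.
  y = -3: RHS = -654 is not a perfect cube.
Continuing the search up to |y| = 30 finds no solutions either.
No (x, y) in the scanned range satisfies the equation.

No integer solutions with |y| ≤ 30.


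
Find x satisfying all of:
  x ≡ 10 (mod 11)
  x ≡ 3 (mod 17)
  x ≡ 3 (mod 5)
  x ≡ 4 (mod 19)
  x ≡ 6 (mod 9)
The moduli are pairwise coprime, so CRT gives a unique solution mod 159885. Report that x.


Product of moduli M = 11 · 17 · 5 · 19 · 9 = 159885.
Merge one congruence at a time:
  Start: x ≡ 10 (mod 11).
  Combine with x ≡ 3 (mod 17); new modulus lcm = 187.
    Write x = 10 + 11·t and substitute into x ≡ 3 (mod 17): 11·t ≡ 3 − 10 = -7 (mod 17).
    Reduce coefficients mod 17: 11·t ≡ 10 (mod 17).
    The inverse of 11 mod 17 is 14 (since 11·14 = 154 = 9·17 + 1), so t ≡ 14·10 = 140 ≡ 4 (mod 17).
    Then x = 10 + 11·4 = 54, valid modulo lcm(11, 17) = 187: x ≡ 54 (mod 187).
  Combine with x ≡ 3 (mod 5); new modulus lcm = 935.
    Write x = 54 + 187·t and substitute into x ≡ 3 (mod 5): 187·t ≡ 3 − 54 = -51 (mod 5).
    Reduce coefficients mod 5: 2·t ≡ 4 (mod 5).
    The inverse of 2 mod 5 is 3 (since 2·3 = 6 = 1·5 + 1), so t ≡ 3·4 = 12 ≡ 2 (mod 5).
    Then x = 54 + 187·2 = 428, valid modulo lcm(187, 5) = 935: x ≡ 428 (mod 935).
  Combine with x ≡ 4 (mod 19); new modulus lcm = 17765.
    Write x = 428 + 935·t and substitute into x ≡ 4 (mod 19): 935·t ≡ 4 − 428 = -424 (mod 19).
    Reduce coefficients mod 19: 4·t ≡ 13 (mod 19).
    The inverse of 4 mod 19 is 5 (since 4·5 = 20 = 1·19 + 1), so t ≡ 5·13 = 65 ≡ 8 (mod 19).
    Then x = 428 + 935·8 = 7908, valid modulo lcm(935, 19) = 17765: x ≡ 7908 (mod 17765).
  Combine with x ≡ 6 (mod 9); new modulus lcm = 159885.
    Write x = 7908 + 17765·t and substitute into x ≡ 6 (mod 9): 17765·t ≡ 6 − 7908 = -7902 (mod 9).
    Reduce coefficients mod 9: 8·t ≡ 0 (mod 9).
    The inverse of 8 mod 9 is 8 (since 8·8 = 64 = 7·9 + 1), so t ≡ 8·0 = 0 ≡ 0 (mod 9).
    Then x = 7908 + 17765·0 = 7908, valid modulo lcm(17765, 9) = 159885: x ≡ 7908 (mod 159885).
Verify against each original: 7908 mod 11 = 10, 7908 mod 17 = 3, 7908 mod 5 = 3, 7908 mod 19 = 4, 7908 mod 9 = 6.

x ≡ 7908 (mod 159885).


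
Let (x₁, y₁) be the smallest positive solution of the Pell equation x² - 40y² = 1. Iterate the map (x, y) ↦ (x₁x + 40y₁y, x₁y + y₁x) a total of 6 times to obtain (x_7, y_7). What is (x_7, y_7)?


Step 1: Find the fundamental solution (x₁, y₁) of x² - 40y² = 1.
  Expand √40 as a continued fraction. a₀ = ⌊√40⌋ = 6; iterate m_{k+1} = d_k·a_k − m_k, d_{k+1} = (40 − m_{k+1}²)/d_k, a_{k+1} = ⌊(a₀ + m_{k+1})/d_{k+1}⌋ (starting m₀ = 0, d₀ = 1), with convergents p_k = a_k·p_{k-1} + p_{k-2}, q_k = a_k·q_{k-1} + q_{k-2} (p₋₁ = 1, q₋₁ = 0):
  k = 0: a₀ = 6; p₀/q₀ = 6/1; p₀² − 40·q₀² = 36 − 40 = -4.
  k = 1: m = 6, d = 4, a = ⌊(6 + 6)/4⌋ = 3; p/q = (3·6 + 1)/(3·1 + 0) = 19/3; p² − 40·q² = 361 − 360 = 1.
  The first convergent with p² − 40·q² = 1 gives the fundamental solution (x₁, y₁) = (19, 3).
Step 2: Apply the recurrence (x_{n+1}, y_{n+1}) = (x₁x_n + 40y₁y_n, x₁y_n + y₁x_n) repeatedly.
  From (x_1, y_1) = (19, 3): x_2 = 19·19 + 40·3·3 = 721; y_2 = 19·3 + 3·19 = 114.
  From (x_2, y_2) = (721, 114): x_3 = 19·721 + 40·3·114 = 27379; y_3 = 19·114 + 3·721 = 4329.
  From (x_3, y_3) = (27379, 4329): x_4 = 19·27379 + 40·3·4329 = 1039681; y_4 = 19·4329 + 3·27379 = 164388.
  From (x_4, y_4) = (1039681, 164388): x_5 = 19·1039681 + 40·3·164388 = 39480499; y_5 = 19·164388 + 3·1039681 = 6242415.
  From (x_5, y_5) = (39480499, 6242415): x_6 = 19·39480499 + 40·3·6242415 = 1499219281; y_6 = 19·6242415 + 3·39480499 = 237047382.
  From (x_6, y_6) = (1499219281, 237047382): x_7 = 19·1499219281 + 40·3·237047382 = 56930852179; y_7 = 19·237047382 + 3·1499219281 = 9001558101.
Step 3: Verify x_7² - 40·y_7² = 3241121929827149048041 - 3241121929827149048040 = 1 (should be 1). ✓

(x_1, y_1) = (19, 3); (x_7, y_7) = (56930852179, 9001558101).


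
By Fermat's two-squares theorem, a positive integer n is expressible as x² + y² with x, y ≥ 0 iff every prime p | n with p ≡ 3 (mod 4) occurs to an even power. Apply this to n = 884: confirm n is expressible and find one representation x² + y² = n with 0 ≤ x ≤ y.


Step 1: Factor n = 884 = 2^2 · 13 · 17.
Step 2: Check the mod-4 condition on each prime factor: 2 = 2 (special); 13 ≡ 1 (mod 4), exponent 1; 17 ≡ 1 (mod 4), exponent 1.
All primes ≡ 3 (mod 4) appear to even exponent (or don't appear), so by the two-squares theorem n IS expressible as a sum of two squares.
Step 3: Build a representation. Group n = k² · m with k = 2 and m = 13 · 17 = 221 (a product of primes ≡ 1 (mod 4)); a representation of m scales to one of n via (k·x)² + (k·y)² = k²(x² + y²). Each prime p ≡ 1 (mod 4) is itself a sum of two squares; find a² by testing p − a² for a perfect square:
  13: 13 − 1² = 12, 13 − 2² = 9 = 3² ⇒ 13 = 2² + 3².
  17: 17 − 1² = 16 = 4² ⇒ 17 = 1² + 4².
  Combine using the Brahmagupta–Fibonacci identity (a² + b²)(c² + d²) = (ac − bd)² + (ad + bc)² = (ac + bd)² + (ad − bc)²:
  13 · 17 = 221: from (2² + 3²)(1² + 4²), take (2·1 − 3·4, 2·4 + 3·1) = (2 − 12, 8 + 3) = (-10, 11); dropping signs (only squares matter) gives (10, 11); check 10² + 11² = 100 + 121 = 221 ✓.
  Scale by k = 2: (2·10, 2·11) = (20, 22).
Step 4: Order so x ≤ y and verify: 20² + 22² = 400 + 484 = 884 = n. ✓

n = 884 = 20² + 22² (one valid representation with x ≤ y).


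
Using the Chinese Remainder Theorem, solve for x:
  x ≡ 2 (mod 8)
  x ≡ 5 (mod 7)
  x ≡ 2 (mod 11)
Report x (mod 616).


Moduli 8, 7, 11 are pairwise coprime; by CRT there is a unique solution modulo M = 8 · 7 · 11 = 616.
Solve pairwise, accumulating the modulus:
  Start with x ≡ 2 (mod 8).
  Combine with x ≡ 5 (mod 7): since gcd(8, 7) = 1, we get a unique residue mod 56.
    Write x = 2 + 8·t and substitute into x ≡ 5 (mod 7): 8·t ≡ 5 − 2 = 3 (mod 7).
    Reduce coefficients mod 7: 1·t ≡ 3 (mod 7).
    So t ≡ 3 (mod 7).
    Then x = 2 + 8·3 = 26, valid modulo lcm(8, 7) = 56: x ≡ 26 (mod 56).
  Combine with x ≡ 2 (mod 11): since gcd(56, 11) = 1, we get a unique residue mod 616.
    Write x = 26 + 56·t and substitute into x ≡ 2 (mod 11): 56·t ≡ 2 − 26 = -24 (mod 11).
    Reduce coefficients mod 11: 1·t ≡ 9 (mod 11).
    So t ≡ 9 (mod 11).
    Then x = 26 + 56·9 = 530, valid modulo lcm(56, 11) = 616: x ≡ 530 (mod 616).
Verify: 530 mod 8 = 2 ✓, 530 mod 7 = 5 ✓, 530 mod 11 = 2 ✓.

x ≡ 530 (mod 616).


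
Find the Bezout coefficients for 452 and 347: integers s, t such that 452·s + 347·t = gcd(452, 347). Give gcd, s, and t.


Euclidean algorithm on (452, 347) — divide until remainder is 0:
  452 = 1 · 347 + 105
  347 = 3 · 105 + 32
  105 = 3 · 32 + 9
  32 = 3 · 9 + 5
  9 = 1 · 5 + 4
  5 = 1 · 4 + 1
  4 = 4 · 1 + 0
gcd(452, 347) = 1.
Track Bezout coefficients alongside the remainders: start with r₀ = 452 = a·1 + b·0 (s = 1, t = 0) and r₁ = 347 = a·0 + b·1 (s = 0, t = 1); each new remainder r_{k+1} = r_{k-1} − q_k·r_k inherits s_{k+1} = s_{k-1} − q_k·s_k, t_{k+1} = t_{k-1} − q_k·t_k, so r_k = a·s_k + b·t_k at every step:
  q = 1: r = 105, s = 1 − 1·0 = 1, t = 0 − 1·1 = -1  (check: 452·1 + 347·(-1) = 105)
  q = 3: r = 32, s = 0 − 3·1 = -3, t = 1 − 3·(-1) = 4  (check: 452·(-3) + 347·4 = 32)
  q = 3: r = 9, s = 1 − 3·(-3) = 10, t = -1 − 3·4 = -13  (check: 452·10 + 347·(-13) = 9)
  q = 3: r = 5, s = -3 − 3·10 = -33, t = 4 − 3·(-13) = 43  (check: 452·(-33) + 347·43 = 5)
  q = 1: r = 4, s = 10 − 1·(-33) = 43, t = -13 − 1·43 = -56  (check: 452·43 + 347·(-56) = 4)
  q = 1: r = 1, s = -33 − 1·43 = -76, t = 43 − 1·(-56) = 99  (check: 452·(-76) + 347·99 = 1)
The row with r = 1 (the gcd) gives the Bezout coefficients s = -76, t = 99.
Result: 452 · (-76) + 347 · (99) = 1.

gcd(452, 347) = 1; s = -76, t = 99 (check: 452·(-76) + 347·99 = 1).


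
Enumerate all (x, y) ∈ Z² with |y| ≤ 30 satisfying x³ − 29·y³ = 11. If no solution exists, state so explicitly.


The equation is x³ - 29y³ = 11. For fixed y, x³ = 29·y³ + 11, so a solution requires the RHS to be a perfect cube.
Strategy: iterate y from -30 to 30, compute RHS = 29·y³ + 11, and check whether it is a (positive or negative) perfect cube.
Check small values of y:
  y = 0: RHS = 11 is not a perfect cube.
  y = 1: RHS = 40 is not a perfect cube.
  y = -1: RHS = -18 is not a perfect cube.
  y = 2: RHS = 243 is not a perfect cube.
  y = -2: RHS = -221 is not a perfect cube.
  y = 3: RHS = 794 is not a perfect cube.
  y = -3: RHS = -772 is not a perfect cube.
Continuing the search up to |y| = 30 finds no solutions either.
No (x, y) in the scanned range satisfies the equation.

No integer solutions with |y| ≤ 30.


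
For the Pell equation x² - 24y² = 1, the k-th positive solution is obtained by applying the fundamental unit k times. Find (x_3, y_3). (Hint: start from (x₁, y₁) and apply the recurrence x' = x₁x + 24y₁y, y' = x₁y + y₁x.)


Step 1: Find the fundamental solution (x₁, y₁) of x² - 24y² = 1.
  Expand √24 as a continued fraction. a₀ = ⌊√24⌋ = 4; iterate m_{k+1} = d_k·a_k − m_k, d_{k+1} = (24 − m_{k+1}²)/d_k, a_{k+1} = ⌊(a₀ + m_{k+1})/d_{k+1}⌋ (starting m₀ = 0, d₀ = 1), with convergents p_k = a_k·p_{k-1} + p_{k-2}, q_k = a_k·q_{k-1} + q_{k-2} (p₋₁ = 1, q₋₁ = 0):
  k = 0: a₀ = 4; p₀/q₀ = 4/1; p₀² − 24·q₀² = 16 − 24 = -8.
  k = 1: m = 4, d = 8, a = ⌊(4 + 4)/8⌋ = 1; p/q = (1·4 + 1)/(1·1 + 0) = 5/1; p² − 24·q² = 25 − 24 = 1.
  The first convergent with p² − 24·q² = 1 gives the fundamental solution (x₁, y₁) = (5, 1).
Step 2: Apply the recurrence (x_{n+1}, y_{n+1}) = (x₁x_n + 24y₁y_n, x₁y_n + y₁x_n) repeatedly.
  From (x_1, y_1) = (5, 1): x_2 = 5·5 + 24·1·1 = 49; y_2 = 5·1 + 1·5 = 10.
  From (x_2, y_2) = (49, 10): x_3 = 5·49 + 24·1·10 = 485; y_3 = 5·10 + 1·49 = 99.
Step 3: Verify x_3² - 24·y_3² = 235225 - 235224 = 1 (should be 1). ✓

(x_1, y_1) = (5, 1); (x_3, y_3) = (485, 99).


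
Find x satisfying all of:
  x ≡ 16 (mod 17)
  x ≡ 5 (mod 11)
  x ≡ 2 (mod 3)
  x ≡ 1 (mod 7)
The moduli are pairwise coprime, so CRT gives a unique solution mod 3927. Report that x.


Product of moduli M = 17 · 11 · 3 · 7 = 3927.
Merge one congruence at a time:
  Start: x ≡ 16 (mod 17).
  Combine with x ≡ 5 (mod 11); new modulus lcm = 187.
    Write x = 16 + 17·t and substitute into x ≡ 5 (mod 11): 17·t ≡ 5 − 16 = -11 (mod 11).
    Reduce coefficients mod 11: 6·t ≡ 0 (mod 11).
    The inverse of 6 mod 11 is 2 (since 6·2 = 12 = 1·11 + 1), so t ≡ 2·0 = 0 ≡ 0 (mod 11).
    Then x = 16 + 17·0 = 16, valid modulo lcm(17, 11) = 187: x ≡ 16 (mod 187).
  Combine with x ≡ 2 (mod 3); new modulus lcm = 561.
    Write x = 16 + 187·t and substitute into x ≡ 2 (mod 3): 187·t ≡ 2 − 16 = -14 (mod 3).
    Reduce coefficients mod 3: 1·t ≡ 1 (mod 3).
    So t ≡ 1 (mod 3).
    Then x = 16 + 187·1 = 203, valid modulo lcm(187, 3) = 561: x ≡ 203 (mod 561).
  Combine with x ≡ 1 (mod 7); new modulus lcm = 3927.
    Write x = 203 + 561·t and substitute into x ≡ 1 (mod 7): 561·t ≡ 1 − 203 = -202 (mod 7).
    Reduce coefficients mod 7: 1·t ≡ 1 (mod 7).
    So t ≡ 1 (mod 7).
    Then x = 203 + 561·1 = 764, valid modulo lcm(561, 7) = 3927: x ≡ 764 (mod 3927).
Verify against each original: 764 mod 17 = 16, 764 mod 11 = 5, 764 mod 3 = 2, 764 mod 7 = 1.

x ≡ 764 (mod 3927).


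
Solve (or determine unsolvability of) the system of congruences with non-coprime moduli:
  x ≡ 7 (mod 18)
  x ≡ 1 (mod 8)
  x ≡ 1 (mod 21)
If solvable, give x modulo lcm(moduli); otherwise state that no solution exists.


Moduli 18, 8, 21 are not pairwise coprime, so CRT works modulo lcm(m_i) when all pairwise compatibility conditions hold.
Pairwise compatibility: gcd(m_i, m_j) must divide a_i - a_j for every pair.
Merge one congruence at a time:
  Start: x ≡ 7 (mod 18).
  Combine with x ≡ 1 (mod 8): gcd(18, 8) = 2; 1 - 7 = -6, which IS divisible by 2, so compatible.
    Write x = 7 + 18·t and substitute into x ≡ 1 (mod 8): 18·t ≡ 1 − 7 = -6 (mod 8).
    Divide the congruence (and modulus) by g = 2: 9·t ≡ -3 (mod 4).
    Reduce coefficients mod 4: 1·t ≡ 1 (mod 4).
    So t ≡ 1 (mod 4).
    Then x = 7 + 18·1 = 25, valid modulo lcm(18, 8) = 72: x ≡ 25 (mod 72).
  Combine with x ≡ 1 (mod 21): gcd(72, 21) = 3; 1 - 25 = -24, which IS divisible by 3, so compatible.
    Write x = 25 + 72·t and substitute into x ≡ 1 (mod 21): 72·t ≡ 1 − 25 = -24 (mod 21).
    Divide the congruence (and modulus) by g = 3: 24·t ≡ -8 (mod 7).
    Reduce coefficients mod 7: 3·t ≡ 6 (mod 7).
    The inverse of 3 mod 7 is 5 (since 3·5 = 15 = 2·7 + 1), so t ≡ 5·6 = 30 ≡ 2 (mod 7).
    Then x = 25 + 72·2 = 169, valid modulo lcm(72, 21) = 504: x ≡ 169 (mod 504).
Verify: 169 mod 18 = 7, 169 mod 8 = 1, 169 mod 21 = 1.

x ≡ 169 (mod 504).


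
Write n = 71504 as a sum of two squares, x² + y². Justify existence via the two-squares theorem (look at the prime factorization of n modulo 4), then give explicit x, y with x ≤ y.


Step 1: Factor n = 71504 = 2^4 · 41 · 109.
Step 2: Check the mod-4 condition on each prime factor: 2 = 2 (special); 41 ≡ 1 (mod 4), exponent 1; 109 ≡ 1 (mod 4), exponent 1.
All primes ≡ 3 (mod 4) appear to even exponent (or don't appear), so by the two-squares theorem n IS expressible as a sum of two squares.
Step 3: Build a representation. Group n = k² · m with k = 4 and m = 41 · 109 = 4469 (a product of primes ≡ 1 (mod 4)); a representation of m scales to one of n via (k·x)² + (k·y)² = k²(x² + y²). Each prime p ≡ 1 (mod 4) is itself a sum of two squares; find a² by testing p − a² for a perfect square:
  41: 41 − 1² = 40, 41 − 2² = 37, 41 − 3² = 32, 41 − 4² = 25 = 5² ⇒ 41 = 4² + 5².
  109: 109 − 1² = 108, 109 − 2² = 105, 109 − 3² = 100 = 10² ⇒ 109 = 3² + 10².
  Combine using the Brahmagupta–Fibonacci identity (a² + b²)(c² + d²) = (ac − bd)² + (ad + bc)² = (ac + bd)² + (ad − bc)²:
  41 · 109 = 4469: from (4² + 5²)(3² + 10²), take (4·3 − 5·10, 4·10 + 5·3) = (12 − 50, 40 + 15) = (-38, 55); dropping signs (only squares matter) gives (38, 55); check 38² + 55² = 1444 + 3025 = 4469 ✓.
  Scale by k = 4: (4·38, 4·55) = (152, 220).
Step 4: Order so x ≤ y and verify: 152² + 220² = 23104 + 48400 = 71504 = n. ✓

n = 71504 = 152² + 220² (one valid representation with x ≤ y).


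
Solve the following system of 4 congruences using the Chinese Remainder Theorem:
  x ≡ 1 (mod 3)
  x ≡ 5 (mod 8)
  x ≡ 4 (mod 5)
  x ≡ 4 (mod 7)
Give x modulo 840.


Product of moduli M = 3 · 8 · 5 · 7 = 840.
Merge one congruence at a time:
  Start: x ≡ 1 (mod 3).
  Combine with x ≡ 5 (mod 8); new modulus lcm = 24.
    Write x = 1 + 3·t and substitute into x ≡ 5 (mod 8): 3·t ≡ 5 − 1 = 4 (mod 8).
    The inverse of 3 mod 8 is 3 (since 3·3 = 9 = 1·8 + 1), so t ≡ 3·4 = 12 ≡ 4 (mod 8).
    Then x = 1 + 3·4 = 13, valid modulo lcm(3, 8) = 24: x ≡ 13 (mod 24).
  Combine with x ≡ 4 (mod 5); new modulus lcm = 120.
    Write x = 13 + 24·t and substitute into x ≡ 4 (mod 5): 24·t ≡ 4 − 13 = -9 (mod 5).
    Reduce coefficients mod 5: 4·t ≡ 1 (mod 5).
    The inverse of 4 mod 5 is 4 (since 4·4 = 16 = 3·5 + 1), so t ≡ 4·1 = 4 ≡ 4 (mod 5).
    Then x = 13 + 24·4 = 109, valid modulo lcm(24, 5) = 120: x ≡ 109 (mod 120).
  Combine with x ≡ 4 (mod 7); new modulus lcm = 840.
    Write x = 109 + 120·t and substitute into x ≡ 4 (mod 7): 120·t ≡ 4 − 109 = -105 (mod 7).
    Reduce coefficients mod 7: 1·t ≡ 0 (mod 7).
    So t ≡ 0 (mod 7).
    Then x = 109 + 120·0 = 109, valid modulo lcm(120, 7) = 840: x ≡ 109 (mod 840).
Verify against each original: 109 mod 3 = 1, 109 mod 8 = 5, 109 mod 5 = 4, 109 mod 7 = 4.

x ≡ 109 (mod 840).


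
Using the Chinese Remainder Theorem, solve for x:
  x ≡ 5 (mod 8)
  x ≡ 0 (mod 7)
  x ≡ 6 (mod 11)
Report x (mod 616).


Moduli 8, 7, 11 are pairwise coprime; by CRT there is a unique solution modulo M = 8 · 7 · 11 = 616.
Solve pairwise, accumulating the modulus:
  Start with x ≡ 5 (mod 8).
  Combine with x ≡ 0 (mod 7): since gcd(8, 7) = 1, we get a unique residue mod 56.
    Write x = 5 + 8·t and substitute into x ≡ 0 (mod 7): 8·t ≡ 0 − 5 = -5 (mod 7).
    Reduce coefficients mod 7: 1·t ≡ 2 (mod 7).
    So t ≡ 2 (mod 7).
    Then x = 5 + 8·2 = 21, valid modulo lcm(8, 7) = 56: x ≡ 21 (mod 56).
  Combine with x ≡ 6 (mod 11): since gcd(56, 11) = 1, we get a unique residue mod 616.
    Write x = 21 + 56·t and substitute into x ≡ 6 (mod 11): 56·t ≡ 6 − 21 = -15 (mod 11).
    Reduce coefficients mod 11: 1·t ≡ 7 (mod 11).
    So t ≡ 7 (mod 11).
    Then x = 21 + 56·7 = 413, valid modulo lcm(56, 11) = 616: x ≡ 413 (mod 616).
Verify: 413 mod 8 = 5 ✓, 413 mod 7 = 0 ✓, 413 mod 11 = 6 ✓.

x ≡ 413 (mod 616).


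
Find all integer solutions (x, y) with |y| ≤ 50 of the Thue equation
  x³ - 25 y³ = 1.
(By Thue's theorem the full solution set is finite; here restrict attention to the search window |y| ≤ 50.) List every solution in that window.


The equation is x³ - 25y³ = 1. For fixed y, x³ = 25·y³ + 1, so a solution requires the RHS to be a perfect cube.
Strategy: iterate y from -50 to 50, compute RHS = 25·y³ + 1, and check whether it is a (positive or negative) perfect cube.
Check small values of y:
  y = 0: RHS = 1 = (1)³ ⇒ x = 1 works.
  y = 1: RHS = 26 is not a perfect cube.
  y = -1: RHS = -24 is not a perfect cube.
  y = 2: RHS = 201 is not a perfect cube.
  y = -2: RHS = -199 is not a perfect cube.
  y = 3: RHS = 676 is not a perfect cube.
  y = -3: RHS = -674 is not a perfect cube.
Continuing the search up to |y| = 50 finds no further solutions beyond those listed.
Collected solutions: (1, 0).

Solutions (with |y| ≤ 50): (1, 0).


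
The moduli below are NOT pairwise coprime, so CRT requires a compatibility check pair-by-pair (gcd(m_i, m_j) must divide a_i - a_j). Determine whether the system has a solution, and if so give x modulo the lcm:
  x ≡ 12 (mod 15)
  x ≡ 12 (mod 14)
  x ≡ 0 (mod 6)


Moduli 15, 14, 6 are not pairwise coprime, so CRT works modulo lcm(m_i) when all pairwise compatibility conditions hold.
Pairwise compatibility: gcd(m_i, m_j) must divide a_i - a_j for every pair.
Merge one congruence at a time:
  Start: x ≡ 12 (mod 15).
  Combine with x ≡ 12 (mod 14): gcd(15, 14) = 1; 12 - 12 = 0, which IS divisible by 1, so compatible.
    Write x = 12 + 15·t and substitute into x ≡ 12 (mod 14): 15·t ≡ 12 − 12 = 0 (mod 14).
    Reduce coefficients mod 14: 1·t ≡ 0 (mod 14).
    So t ≡ 0 (mod 14).
    Then x = 12 + 15·0 = 12, valid modulo lcm(15, 14) = 210: x ≡ 12 (mod 210).
  Combine with x ≡ 0 (mod 6): gcd(210, 6) = 6; 0 - 12 = -12, which IS divisible by 6, so compatible.
    Write x = 12 + 210·t and substitute into x ≡ 0 (mod 6): 210·t ≡ 0 − 12 = -12 (mod 6).
    Divide the congruence (and modulus) by g = 6: 35·t ≡ -2 (mod 1).
    Modulo 1 every t works; take t = 0.
    Then x = 12 + 210·0 = 12, valid modulo lcm(210, 6) = 210: x ≡ 12 (mod 210).
Verify: 12 mod 15 = 12, 12 mod 14 = 12, 12 mod 6 = 0.

x ≡ 12 (mod 210).


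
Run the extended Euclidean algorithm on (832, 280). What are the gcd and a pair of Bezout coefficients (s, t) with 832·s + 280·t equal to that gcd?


Euclidean algorithm on (832, 280) — divide until remainder is 0:
  832 = 2 · 280 + 272
  280 = 1 · 272 + 8
  272 = 34 · 8 + 0
gcd(832, 280) = 8.
Track Bezout coefficients alongside the remainders: start with r₀ = 832 = a·1 + b·0 (s = 1, t = 0) and r₁ = 280 = a·0 + b·1 (s = 0, t = 1); each new remainder r_{k+1} = r_{k-1} − q_k·r_k inherits s_{k+1} = s_{k-1} − q_k·s_k, t_{k+1} = t_{k-1} − q_k·t_k, so r_k = a·s_k + b·t_k at every step:
  q = 2: r = 272, s = 1 − 2·0 = 1, t = 0 − 2·1 = -2  (check: 832·1 + 280·(-2) = 272)
  q = 1: r = 8, s = 0 − 1·1 = -1, t = 1 − 1·(-2) = 3  (check: 832·(-1) + 280·3 = 8)
The row with r = 8 (the gcd) gives the Bezout coefficients s = -1, t = 3.
Result: 832 · (-1) + 280 · (3) = 8.

gcd(832, 280) = 8; s = -1, t = 3 (check: 832·(-1) + 280·3 = 8).


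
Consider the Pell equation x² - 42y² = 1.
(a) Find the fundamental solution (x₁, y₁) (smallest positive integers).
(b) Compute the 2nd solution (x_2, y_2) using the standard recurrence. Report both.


Step 1: Find the fundamental solution (x₁, y₁) of x² - 42y² = 1.
  Expand √42 as a continued fraction. a₀ = ⌊√42⌋ = 6; iterate m_{k+1} = d_k·a_k − m_k, d_{k+1} = (42 − m_{k+1}²)/d_k, a_{k+1} = ⌊(a₀ + m_{k+1})/d_{k+1}⌋ (starting m₀ = 0, d₀ = 1), with convergents p_k = a_k·p_{k-1} + p_{k-2}, q_k = a_k·q_{k-1} + q_{k-2} (p₋₁ = 1, q₋₁ = 0):
  k = 0: a₀ = 6; p₀/q₀ = 6/1; p₀² − 42·q₀² = 36 − 42 = -6.
  k = 1: m = 6, d = 6, a = ⌊(6 + 6)/6⌋ = 2; p/q = (2·6 + 1)/(2·1 + 0) = 13/2; p² − 42·q² = 169 − 168 = 1.
  The first convergent with p² − 42·q² = 1 gives the fundamental solution (x₁, y₁) = (13, 2).
Step 2: Apply the recurrence (x_{n+1}, y_{n+1}) = (x₁x_n + 42y₁y_n, x₁y_n + y₁x_n) repeatedly.
  From (x_1, y_1) = (13, 2): x_2 = 13·13 + 42·2·2 = 337; y_2 = 13·2 + 2·13 = 52.
Step 3: Verify x_2² - 42·y_2² = 113569 - 113568 = 1 (should be 1). ✓

(x_1, y_1) = (13, 2); (x_2, y_2) = (337, 52).
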